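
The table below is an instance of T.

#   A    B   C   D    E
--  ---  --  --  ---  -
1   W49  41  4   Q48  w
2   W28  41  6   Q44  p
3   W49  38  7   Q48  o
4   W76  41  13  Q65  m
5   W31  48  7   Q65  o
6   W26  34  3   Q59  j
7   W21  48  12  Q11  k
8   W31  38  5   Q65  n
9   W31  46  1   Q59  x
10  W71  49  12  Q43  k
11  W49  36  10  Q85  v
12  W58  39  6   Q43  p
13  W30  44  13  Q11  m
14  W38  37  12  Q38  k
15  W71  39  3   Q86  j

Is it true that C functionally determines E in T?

Yes

C=4: row 1 → E = w ✓
C=6: rows 2, 12 → E = p, p ✓
C=7: rows 3, 5 → E = o, o ✓
C=13: rows 4, 13 → E = m, m ✓
C=3: rows 6, 15 → E = j, j ✓
C=12: rows 7, 10, 14 → E = k, k, k ✓
C=5: row 8 → E = n ✓
C=1: row 9 → E = x ✓
C=10: row 11 → E = v ✓
Every C value is associated with a single E value, so C -> E holds.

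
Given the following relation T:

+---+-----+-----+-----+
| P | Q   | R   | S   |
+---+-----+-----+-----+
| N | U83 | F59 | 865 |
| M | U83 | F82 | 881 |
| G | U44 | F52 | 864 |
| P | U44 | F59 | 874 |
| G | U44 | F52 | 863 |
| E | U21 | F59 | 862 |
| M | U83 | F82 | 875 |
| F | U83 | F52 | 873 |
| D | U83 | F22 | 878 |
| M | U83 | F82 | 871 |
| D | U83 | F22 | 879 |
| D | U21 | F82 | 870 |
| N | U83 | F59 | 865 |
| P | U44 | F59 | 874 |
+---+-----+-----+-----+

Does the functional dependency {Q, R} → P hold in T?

Yes

(Q=U83, R=F59): 2 rows → P = N, N ✓
(Q=U83, R=F82): 3 rows → P = M, M, M ✓
(Q=U44, R=F52): 2 rows → P = G, G ✓
(Q=U44, R=F59): 2 rows → P = P, P ✓
(Q=U21, R=F59): 1 row → P = E ✓
(Q=U83, R=F52): 1 row → P = F ✓
(Q=U83, R=F22): 2 rows → P = D, D ✓
(Q=U21, R=F82): 1 row → P = D ✓
Every {Q, R} value is associated with a single P value, so {Q, R} → P holds.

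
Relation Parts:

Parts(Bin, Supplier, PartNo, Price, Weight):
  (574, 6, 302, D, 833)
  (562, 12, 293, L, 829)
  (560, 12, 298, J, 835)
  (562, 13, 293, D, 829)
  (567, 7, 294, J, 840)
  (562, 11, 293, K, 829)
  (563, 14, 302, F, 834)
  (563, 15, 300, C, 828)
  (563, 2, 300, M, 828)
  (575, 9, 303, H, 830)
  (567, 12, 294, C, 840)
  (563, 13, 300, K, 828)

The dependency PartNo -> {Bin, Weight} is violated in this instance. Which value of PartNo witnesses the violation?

302

PartNo=302: 2 rows → {Bin,Weight} takes values {(574, 833), (563, 834)} — violation
PartNo=293: 3 rows → {Bin,Weight} = (562, 829), (562, 829), (562, 829) ✓
PartNo=298: 1 row → {Bin,Weight} = (560, 835) ✓
PartNo=294: 2 rows → {Bin,Weight} = (567, 840), (567, 840) ✓
PartNo=300: 3 rows → {Bin,Weight} = (563, 828), (563, 828), (563, 828) ✓
PartNo=303: 1 row → {Bin,Weight} = (575, 830) ✓
The only PartNo value with inconsistent RHS is PartNo=302.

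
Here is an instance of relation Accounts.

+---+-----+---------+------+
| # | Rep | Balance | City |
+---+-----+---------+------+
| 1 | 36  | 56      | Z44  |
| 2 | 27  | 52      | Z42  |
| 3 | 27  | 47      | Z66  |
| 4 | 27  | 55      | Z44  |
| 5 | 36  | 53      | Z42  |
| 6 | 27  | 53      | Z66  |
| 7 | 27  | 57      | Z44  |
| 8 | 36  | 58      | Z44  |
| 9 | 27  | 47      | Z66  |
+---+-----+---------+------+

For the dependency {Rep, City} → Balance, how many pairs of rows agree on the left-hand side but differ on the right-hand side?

(Rep=36, City=Z44): violating pairs (1,8) — 1 pair.
(Rep=27, City=Z66): violating pairs (3,6), (6,9) — 2 pairs.
(Rep=27, City=Z44): violating pairs (4,7) — 1 pair.

4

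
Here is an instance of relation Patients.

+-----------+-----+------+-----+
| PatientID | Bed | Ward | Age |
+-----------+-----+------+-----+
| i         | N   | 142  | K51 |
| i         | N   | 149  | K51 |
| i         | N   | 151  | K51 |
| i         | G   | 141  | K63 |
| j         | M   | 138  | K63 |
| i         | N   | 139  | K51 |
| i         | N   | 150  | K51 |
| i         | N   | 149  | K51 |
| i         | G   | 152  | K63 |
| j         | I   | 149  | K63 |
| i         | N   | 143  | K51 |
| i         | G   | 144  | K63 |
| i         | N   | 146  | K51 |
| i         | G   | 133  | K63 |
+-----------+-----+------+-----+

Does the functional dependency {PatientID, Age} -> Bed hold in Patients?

No

(PatientID=i, Age=K51): 8 rows → Bed = N, N, N, N, N, N, N, N ✓
(PatientID=i, Age=K63): 4 rows → Bed = G, G, G, G ✓
(PatientID=j, Age=K63): 2 rows → Bed takes values {M, I} — violation
Two rows agree on {PatientID, Age} but differ on Bed, so {PatientID, Age} -> Bed does not hold.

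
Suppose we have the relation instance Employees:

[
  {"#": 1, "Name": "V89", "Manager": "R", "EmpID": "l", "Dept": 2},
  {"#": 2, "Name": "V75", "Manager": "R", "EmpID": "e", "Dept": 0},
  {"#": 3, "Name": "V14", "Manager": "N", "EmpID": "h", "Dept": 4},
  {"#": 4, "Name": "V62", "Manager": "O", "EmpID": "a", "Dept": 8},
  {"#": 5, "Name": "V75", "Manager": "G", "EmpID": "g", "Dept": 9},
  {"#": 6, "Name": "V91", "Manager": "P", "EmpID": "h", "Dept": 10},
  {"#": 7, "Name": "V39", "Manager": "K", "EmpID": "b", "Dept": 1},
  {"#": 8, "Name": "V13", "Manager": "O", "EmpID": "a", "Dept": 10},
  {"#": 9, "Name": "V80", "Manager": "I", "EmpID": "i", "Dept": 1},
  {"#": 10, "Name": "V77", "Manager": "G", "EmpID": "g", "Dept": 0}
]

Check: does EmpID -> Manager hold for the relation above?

No

EmpID=l: row 1 → Manager = R ✓
EmpID=e: row 2 → Manager = R ✓
EmpID=h: rows 3, 6 → Manager takes values {N, P} — violation
EmpID=a: rows 4, 8 → Manager = O, O ✓
EmpID=g: rows 5, 10 → Manager = G, G ✓
EmpID=b: row 7 → Manager = K ✓
EmpID=i: row 9 → Manager = I ✓
Two rows agree on EmpID but differ on Manager, so EmpID -> Manager does not hold.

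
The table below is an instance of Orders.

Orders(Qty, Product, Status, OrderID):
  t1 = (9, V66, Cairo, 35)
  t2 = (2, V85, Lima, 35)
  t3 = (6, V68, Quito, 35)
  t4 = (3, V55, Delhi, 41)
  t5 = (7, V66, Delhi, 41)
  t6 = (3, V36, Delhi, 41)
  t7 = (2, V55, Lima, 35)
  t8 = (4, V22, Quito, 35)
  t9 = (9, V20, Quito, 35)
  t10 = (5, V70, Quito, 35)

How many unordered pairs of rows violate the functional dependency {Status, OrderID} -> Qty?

8

(Status=Lima, OrderID=35): all 2 rows agree on Qty — 0 pairs.
(Status=Quito, OrderID=35): violating pairs (3,8), (3,9), (3,10), (8,9), (8,10), (9,10) — 6 pairs.
(Status=Delhi, OrderID=41): violating pairs (4,5), (5,6) — 2 pairs.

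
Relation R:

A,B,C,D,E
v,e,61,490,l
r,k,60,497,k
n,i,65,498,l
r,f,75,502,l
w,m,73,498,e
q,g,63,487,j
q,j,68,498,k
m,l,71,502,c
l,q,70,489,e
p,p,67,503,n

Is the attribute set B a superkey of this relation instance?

All 10 rows have distinct B values, so B → (all attributes) holds and B is a superkey.

Yes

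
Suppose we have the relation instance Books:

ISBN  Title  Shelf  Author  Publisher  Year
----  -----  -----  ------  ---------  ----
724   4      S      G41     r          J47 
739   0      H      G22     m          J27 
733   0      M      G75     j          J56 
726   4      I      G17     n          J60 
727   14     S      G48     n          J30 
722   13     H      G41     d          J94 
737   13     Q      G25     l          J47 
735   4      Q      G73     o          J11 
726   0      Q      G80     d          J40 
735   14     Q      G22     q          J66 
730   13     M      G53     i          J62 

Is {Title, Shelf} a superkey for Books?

All 11 rows have distinct {Title, Shelf} values, so {Title, Shelf} → (all attributes) holds and {Title, Shelf} is a superkey.

Yes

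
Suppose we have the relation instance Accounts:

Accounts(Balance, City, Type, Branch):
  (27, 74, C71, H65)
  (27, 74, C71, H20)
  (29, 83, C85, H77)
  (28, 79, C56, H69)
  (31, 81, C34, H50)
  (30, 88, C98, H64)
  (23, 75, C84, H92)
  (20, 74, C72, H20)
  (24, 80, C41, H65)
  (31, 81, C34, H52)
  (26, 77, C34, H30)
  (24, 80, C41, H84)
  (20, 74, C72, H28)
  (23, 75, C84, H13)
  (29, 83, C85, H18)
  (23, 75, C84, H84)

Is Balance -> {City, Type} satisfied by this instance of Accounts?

Balance=27: 2 rows → {City,Type} = (74, C71), (74, C71) ✓
Balance=29: 2 rows → {City,Type} = (83, C85), (83, C85) ✓
Balance=28: 1 row → {City,Type} = (79, C56) ✓
Balance=31: 2 rows → {City,Type} = (81, C34), (81, C34) ✓
Balance=30: 1 row → {City,Type} = (88, C98) ✓
Balance=23: 3 rows → {City,Type} = (75, C84), (75, C84), (75, C84) ✓
Balance=20: 2 rows → {City,Type} = (74, C72), (74, C72) ✓
Balance=24: 2 rows → {City,Type} = (80, C41), (80, C41) ✓
Balance=26: 1 row → {City,Type} = (77, C34) ✓
Every Balance value is associated with a single {City, Type} value, so Balance -> {City, Type} holds.

Yes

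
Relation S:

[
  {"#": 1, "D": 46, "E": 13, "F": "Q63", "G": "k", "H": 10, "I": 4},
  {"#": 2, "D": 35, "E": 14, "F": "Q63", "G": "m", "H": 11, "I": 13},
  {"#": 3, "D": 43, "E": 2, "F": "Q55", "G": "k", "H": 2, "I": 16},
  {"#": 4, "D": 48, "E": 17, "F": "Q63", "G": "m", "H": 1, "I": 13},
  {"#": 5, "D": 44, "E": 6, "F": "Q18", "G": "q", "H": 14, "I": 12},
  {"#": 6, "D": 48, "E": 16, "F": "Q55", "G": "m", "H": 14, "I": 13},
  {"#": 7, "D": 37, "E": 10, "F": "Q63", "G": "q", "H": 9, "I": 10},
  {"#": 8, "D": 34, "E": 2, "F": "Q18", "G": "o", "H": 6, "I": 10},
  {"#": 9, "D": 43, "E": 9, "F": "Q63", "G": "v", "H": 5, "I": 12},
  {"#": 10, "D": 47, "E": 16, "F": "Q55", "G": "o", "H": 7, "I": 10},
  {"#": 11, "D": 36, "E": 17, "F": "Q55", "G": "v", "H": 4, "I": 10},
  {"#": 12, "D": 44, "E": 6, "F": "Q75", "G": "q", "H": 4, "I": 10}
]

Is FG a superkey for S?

Rows 2 and 4 have the same FG value (F=Q63, G=m) but are distinct tuples, so FG does not determine every attribute — not a superkey.

No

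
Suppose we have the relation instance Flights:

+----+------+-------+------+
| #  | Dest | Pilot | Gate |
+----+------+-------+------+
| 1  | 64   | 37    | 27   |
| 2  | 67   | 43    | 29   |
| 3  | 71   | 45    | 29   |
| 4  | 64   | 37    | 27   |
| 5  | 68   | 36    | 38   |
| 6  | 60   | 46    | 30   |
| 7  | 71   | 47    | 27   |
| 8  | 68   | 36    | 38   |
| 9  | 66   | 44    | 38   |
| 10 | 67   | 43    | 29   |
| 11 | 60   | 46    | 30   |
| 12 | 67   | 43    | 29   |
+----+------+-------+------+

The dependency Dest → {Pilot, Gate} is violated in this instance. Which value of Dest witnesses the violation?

Dest=64: rows 1, 4 → {Pilot,Gate} = (37, 27), (37, 27) ✓
Dest=67: rows 2, 10, 12 → {Pilot,Gate} = (43, 29), (43, 29), (43, 29) ✓
Dest=71: rows 3, 7 → {Pilot,Gate} takes values {(45, 29), (47, 27)} — violation
Dest=68: rows 5, 8 → {Pilot,Gate} = (36, 38), (36, 38) ✓
Dest=60: rows 6, 11 → {Pilot,Gate} = (46, 30), (46, 30) ✓
Dest=66: row 9 → {Pilot,Gate} = (44, 38) ✓
The only Dest value with inconsistent RHS is Dest=71.

71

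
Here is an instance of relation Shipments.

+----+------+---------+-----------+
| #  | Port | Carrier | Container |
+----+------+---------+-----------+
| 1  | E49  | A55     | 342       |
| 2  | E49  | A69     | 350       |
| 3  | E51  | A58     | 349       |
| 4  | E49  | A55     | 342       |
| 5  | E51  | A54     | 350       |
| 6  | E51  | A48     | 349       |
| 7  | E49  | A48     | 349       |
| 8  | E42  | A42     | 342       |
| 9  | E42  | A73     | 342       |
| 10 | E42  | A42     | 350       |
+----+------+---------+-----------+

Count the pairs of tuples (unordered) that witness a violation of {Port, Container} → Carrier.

(Port=E49, Container=342): all 2 rows agree on Carrier — 0 pairs.
(Port=E51, Container=349): violating pairs (3,6) — 1 pair.
(Port=E42, Container=342): violating pairs (8,9) — 1 pair.

2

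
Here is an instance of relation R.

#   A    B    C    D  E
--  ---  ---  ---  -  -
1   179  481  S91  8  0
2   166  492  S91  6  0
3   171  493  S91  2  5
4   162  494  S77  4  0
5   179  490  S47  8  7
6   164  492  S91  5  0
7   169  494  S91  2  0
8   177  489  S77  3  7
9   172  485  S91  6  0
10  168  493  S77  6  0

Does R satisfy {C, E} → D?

(C=S91, E=0): rows 1, 2, 6, 7, 9 → D takes values {8, 6, 5, 2} — violation
(C=S91, E=5): row 3 → D = 2 ✓
(C=S77, E=0): rows 4, 10 → D takes values {4, 6} — violation
(C=S47, E=7): row 5 → D = 8 ✓
(C=S77, E=7): row 8 → D = 3 ✓
Two rows agree on {C, E} but differ on D, so {C, E} → D does not hold.

No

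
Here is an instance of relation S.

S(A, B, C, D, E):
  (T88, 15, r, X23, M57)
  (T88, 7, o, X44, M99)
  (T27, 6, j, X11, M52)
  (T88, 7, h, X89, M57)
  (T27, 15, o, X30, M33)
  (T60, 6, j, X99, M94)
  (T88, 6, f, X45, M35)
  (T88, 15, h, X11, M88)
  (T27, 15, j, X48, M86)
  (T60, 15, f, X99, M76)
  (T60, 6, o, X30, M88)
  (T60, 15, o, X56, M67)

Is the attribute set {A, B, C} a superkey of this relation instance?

All 12 rows have distinct {A, B, C} values, so {A, B, C} → (all attributes) holds and {A, B, C} is a superkey.

Yes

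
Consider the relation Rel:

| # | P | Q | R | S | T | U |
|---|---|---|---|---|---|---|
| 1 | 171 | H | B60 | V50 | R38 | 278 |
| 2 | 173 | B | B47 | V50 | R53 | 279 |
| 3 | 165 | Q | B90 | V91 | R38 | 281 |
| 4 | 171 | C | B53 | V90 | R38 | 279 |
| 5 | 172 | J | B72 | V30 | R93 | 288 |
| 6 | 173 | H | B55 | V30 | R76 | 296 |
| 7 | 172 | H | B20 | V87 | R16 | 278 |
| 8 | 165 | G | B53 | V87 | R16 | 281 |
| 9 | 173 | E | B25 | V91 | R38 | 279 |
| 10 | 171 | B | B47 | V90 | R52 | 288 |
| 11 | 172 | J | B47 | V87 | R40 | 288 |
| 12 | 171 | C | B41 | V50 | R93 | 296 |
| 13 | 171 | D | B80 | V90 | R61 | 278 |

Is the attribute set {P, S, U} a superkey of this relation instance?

All 13 rows have distinct {P, S, U} values, so {P, S, U} → (all attributes) holds and {P, S, U} is a superkey.

Yes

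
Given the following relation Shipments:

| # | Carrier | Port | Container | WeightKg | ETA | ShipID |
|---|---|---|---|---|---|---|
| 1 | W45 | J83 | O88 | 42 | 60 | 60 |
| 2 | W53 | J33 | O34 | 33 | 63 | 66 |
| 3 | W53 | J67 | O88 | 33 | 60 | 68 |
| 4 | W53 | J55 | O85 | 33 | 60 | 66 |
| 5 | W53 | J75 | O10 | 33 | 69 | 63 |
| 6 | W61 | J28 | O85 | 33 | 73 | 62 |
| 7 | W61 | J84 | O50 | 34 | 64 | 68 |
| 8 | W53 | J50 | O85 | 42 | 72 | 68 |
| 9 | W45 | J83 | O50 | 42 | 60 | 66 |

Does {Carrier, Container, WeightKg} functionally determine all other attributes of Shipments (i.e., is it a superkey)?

All 9 rows have distinct {Carrier, Container, WeightKg} values, so {Carrier, Container, WeightKg} → (all attributes) holds and {Carrier, Container, WeightKg} is a superkey.

Yes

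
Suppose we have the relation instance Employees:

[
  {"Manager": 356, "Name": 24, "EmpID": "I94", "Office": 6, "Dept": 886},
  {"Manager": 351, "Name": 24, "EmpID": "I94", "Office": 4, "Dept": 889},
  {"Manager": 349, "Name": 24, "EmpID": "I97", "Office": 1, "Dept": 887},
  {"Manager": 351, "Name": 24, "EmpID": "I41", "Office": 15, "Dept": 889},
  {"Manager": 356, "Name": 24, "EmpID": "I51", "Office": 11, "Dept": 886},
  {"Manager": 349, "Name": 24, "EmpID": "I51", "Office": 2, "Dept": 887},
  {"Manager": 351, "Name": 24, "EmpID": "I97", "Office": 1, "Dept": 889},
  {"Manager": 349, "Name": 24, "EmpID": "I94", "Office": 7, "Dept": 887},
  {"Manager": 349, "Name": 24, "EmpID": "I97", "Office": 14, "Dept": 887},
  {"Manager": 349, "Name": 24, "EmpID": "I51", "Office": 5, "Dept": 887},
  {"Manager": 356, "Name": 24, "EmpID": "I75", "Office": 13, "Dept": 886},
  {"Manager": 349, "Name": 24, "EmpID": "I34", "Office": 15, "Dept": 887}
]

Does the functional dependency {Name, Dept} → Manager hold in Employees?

Yes

(Name=24, Dept=886): 3 rows → Manager = 356, 356, 356 ✓
(Name=24, Dept=889): 3 rows → Manager = 351, 351, 351 ✓
(Name=24, Dept=887): 6 rows → Manager = 349, 349, 349, 349, 349, 349 ✓
Every {Name, Dept} value is associated with a single Manager value, so {Name, Dept} → Manager holds.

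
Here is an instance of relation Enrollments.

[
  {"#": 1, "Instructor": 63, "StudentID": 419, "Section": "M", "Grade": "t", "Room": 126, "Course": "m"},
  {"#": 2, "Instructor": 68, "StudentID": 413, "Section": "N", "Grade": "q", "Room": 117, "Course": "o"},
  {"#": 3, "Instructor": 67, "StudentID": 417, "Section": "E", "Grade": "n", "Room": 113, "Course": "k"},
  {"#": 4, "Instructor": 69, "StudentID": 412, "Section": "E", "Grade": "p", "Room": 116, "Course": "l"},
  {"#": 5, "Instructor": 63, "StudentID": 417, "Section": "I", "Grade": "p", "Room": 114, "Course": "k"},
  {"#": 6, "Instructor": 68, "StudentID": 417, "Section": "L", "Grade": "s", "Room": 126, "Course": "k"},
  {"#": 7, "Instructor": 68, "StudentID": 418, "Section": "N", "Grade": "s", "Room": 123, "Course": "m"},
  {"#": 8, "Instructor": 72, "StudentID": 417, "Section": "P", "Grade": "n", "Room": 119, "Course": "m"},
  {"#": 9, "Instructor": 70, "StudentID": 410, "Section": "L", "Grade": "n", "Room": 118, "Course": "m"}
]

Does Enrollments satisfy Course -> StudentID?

Course=m: rows 1, 7, 8, 9 → StudentID takes values {419, 418, 417, 410} — violation
Course=o: row 2 → StudentID = 413 ✓
Course=k: rows 3, 5, 6 → StudentID = 417, 417, 417 ✓
Course=l: row 4 → StudentID = 412 ✓
Two rows agree on Course but differ on StudentID, so Course -> StudentID does not hold.

No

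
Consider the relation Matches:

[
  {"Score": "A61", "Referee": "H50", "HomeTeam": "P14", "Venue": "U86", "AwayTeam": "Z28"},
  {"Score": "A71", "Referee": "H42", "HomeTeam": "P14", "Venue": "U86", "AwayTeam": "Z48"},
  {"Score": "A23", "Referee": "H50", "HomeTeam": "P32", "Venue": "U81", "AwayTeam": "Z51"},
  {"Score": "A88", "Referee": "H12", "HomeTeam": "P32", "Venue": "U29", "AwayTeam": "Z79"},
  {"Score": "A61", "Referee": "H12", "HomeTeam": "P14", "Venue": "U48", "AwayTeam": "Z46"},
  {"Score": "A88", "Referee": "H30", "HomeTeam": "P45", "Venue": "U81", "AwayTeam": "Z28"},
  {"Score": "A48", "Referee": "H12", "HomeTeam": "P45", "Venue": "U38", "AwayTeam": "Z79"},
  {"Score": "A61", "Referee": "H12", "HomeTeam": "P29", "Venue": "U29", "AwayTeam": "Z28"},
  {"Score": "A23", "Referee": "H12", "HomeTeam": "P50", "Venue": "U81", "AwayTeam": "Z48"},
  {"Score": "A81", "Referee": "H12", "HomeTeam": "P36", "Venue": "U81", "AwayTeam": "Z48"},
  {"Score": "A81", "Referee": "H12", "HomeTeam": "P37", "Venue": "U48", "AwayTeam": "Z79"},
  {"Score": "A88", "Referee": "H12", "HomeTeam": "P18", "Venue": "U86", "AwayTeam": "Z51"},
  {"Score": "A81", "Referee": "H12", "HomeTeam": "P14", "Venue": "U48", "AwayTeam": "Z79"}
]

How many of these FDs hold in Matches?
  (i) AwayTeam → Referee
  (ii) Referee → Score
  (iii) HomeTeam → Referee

0

(i) AwayTeam → Referee: AwayTeam=Z28: 3 rows → Referee takes values {H50, H30, H12} — violation; AwayTeam=Z48: 3 rows → Referee takes values {H42, H12} — violation; AwayTeam=Z51: 2 rows → Referee takes values {H50, H12} — violation — fails.
(ii) Referee → Score: Referee=H50: 2 rows → Score takes values {A61, A23} — violation; Referee=H12: 9 rows → Score takes values {A88, A61, A48, A23, A81} — violation — fails.
(iii) HomeTeam → Referee: HomeTeam=P14: 4 rows → Referee takes values {H50, H42, H12} — violation; HomeTeam=P32: 2 rows → Referee takes values {H50, H12} — violation; HomeTeam=P45: 2 rows → Referee takes values {H30, H12} — violation — fails.
None of the 3 dependencies hold.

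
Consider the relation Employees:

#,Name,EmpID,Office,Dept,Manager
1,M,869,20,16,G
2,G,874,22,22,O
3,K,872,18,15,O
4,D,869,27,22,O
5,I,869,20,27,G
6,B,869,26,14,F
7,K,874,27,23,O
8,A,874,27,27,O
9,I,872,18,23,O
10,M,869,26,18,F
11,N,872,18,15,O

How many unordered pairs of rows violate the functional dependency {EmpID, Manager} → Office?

(EmpID=869, Manager=G): all 2 rows agree on Office — 0 pairs.
(EmpID=874, Manager=O): violating pairs (2,7), (2,8) — 2 pairs.
(EmpID=872, Manager=O): all 3 rows agree on Office — 0 pairs.
(EmpID=869, Manager=F): all 2 rows agree on Office — 0 pairs.

2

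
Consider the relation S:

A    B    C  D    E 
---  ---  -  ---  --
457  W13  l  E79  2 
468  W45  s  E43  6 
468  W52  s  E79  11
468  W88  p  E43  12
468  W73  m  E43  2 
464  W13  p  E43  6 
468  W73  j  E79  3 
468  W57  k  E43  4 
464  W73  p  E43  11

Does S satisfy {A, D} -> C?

(A=457, D=E79): 1 row → C = l ✓
(A=468, D=E43): 4 rows → C takes values {s, p, m, k} — violation
(A=468, D=E79): 2 rows → C takes values {s, j} — violation
(A=464, D=E43): 2 rows → C = p, p ✓
Two rows agree on {A, D} but differ on C, so {A, D} -> C does not hold.

No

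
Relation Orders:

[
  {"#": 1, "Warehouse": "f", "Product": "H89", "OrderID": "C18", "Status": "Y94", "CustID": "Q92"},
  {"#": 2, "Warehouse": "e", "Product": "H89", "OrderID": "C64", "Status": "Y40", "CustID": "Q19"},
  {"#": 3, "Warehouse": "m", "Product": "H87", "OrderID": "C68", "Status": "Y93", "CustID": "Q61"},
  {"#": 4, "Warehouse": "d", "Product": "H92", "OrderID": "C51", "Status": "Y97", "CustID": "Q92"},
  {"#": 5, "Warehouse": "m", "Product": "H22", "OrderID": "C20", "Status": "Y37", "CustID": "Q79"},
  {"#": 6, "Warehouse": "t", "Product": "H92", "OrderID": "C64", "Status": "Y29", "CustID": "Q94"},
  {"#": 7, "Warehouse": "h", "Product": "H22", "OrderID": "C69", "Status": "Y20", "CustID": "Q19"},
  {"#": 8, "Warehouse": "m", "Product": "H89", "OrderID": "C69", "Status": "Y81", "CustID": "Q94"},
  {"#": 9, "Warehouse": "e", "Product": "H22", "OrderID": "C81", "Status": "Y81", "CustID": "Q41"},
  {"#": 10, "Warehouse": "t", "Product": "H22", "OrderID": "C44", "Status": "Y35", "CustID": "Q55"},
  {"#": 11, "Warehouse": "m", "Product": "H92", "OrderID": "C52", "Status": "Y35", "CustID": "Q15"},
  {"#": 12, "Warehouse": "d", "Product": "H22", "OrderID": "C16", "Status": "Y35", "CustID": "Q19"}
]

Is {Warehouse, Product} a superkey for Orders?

All 12 rows have distinct {Warehouse, Product} values, so {Warehouse, Product} → (all attributes) holds and {Warehouse, Product} is a superkey.

Yes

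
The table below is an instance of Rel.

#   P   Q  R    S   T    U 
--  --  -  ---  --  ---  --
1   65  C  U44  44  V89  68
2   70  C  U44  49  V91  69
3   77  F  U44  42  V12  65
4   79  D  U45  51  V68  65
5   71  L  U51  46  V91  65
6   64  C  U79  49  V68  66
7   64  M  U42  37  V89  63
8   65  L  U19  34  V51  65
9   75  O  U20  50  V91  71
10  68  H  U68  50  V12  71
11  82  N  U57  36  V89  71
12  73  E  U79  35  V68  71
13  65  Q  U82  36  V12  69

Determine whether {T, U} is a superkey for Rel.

Yes

All 13 rows have distinct {T, U} values, so {T, U} → (all attributes) holds and {T, U} is a superkey.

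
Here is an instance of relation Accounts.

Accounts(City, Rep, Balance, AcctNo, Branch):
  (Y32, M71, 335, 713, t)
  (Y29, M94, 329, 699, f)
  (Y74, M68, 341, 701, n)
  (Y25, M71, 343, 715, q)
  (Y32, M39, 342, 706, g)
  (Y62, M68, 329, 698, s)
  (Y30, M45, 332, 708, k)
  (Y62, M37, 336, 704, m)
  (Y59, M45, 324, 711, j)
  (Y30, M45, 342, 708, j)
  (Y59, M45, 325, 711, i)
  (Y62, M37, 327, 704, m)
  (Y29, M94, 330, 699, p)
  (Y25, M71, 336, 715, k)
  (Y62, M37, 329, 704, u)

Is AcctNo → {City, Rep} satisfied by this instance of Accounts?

AcctNo=713: 1 row → {City,Rep} = (Y32, M71) ✓
AcctNo=699: 2 rows → {City,Rep} = (Y29, M94), (Y29, M94) ✓
AcctNo=701: 1 row → {City,Rep} = (Y74, M68) ✓
AcctNo=715: 2 rows → {City,Rep} = (Y25, M71), (Y25, M71) ✓
AcctNo=706: 1 row → {City,Rep} = (Y32, M39) ✓
AcctNo=698: 1 row → {City,Rep} = (Y62, M68) ✓
AcctNo=708: 2 rows → {City,Rep} = (Y30, M45), (Y30, M45) ✓
AcctNo=704: 3 rows → {City,Rep} = (Y62, M37), (Y62, M37), (Y62, M37) ✓
AcctNo=711: 2 rows → {City,Rep} = (Y59, M45), (Y59, M45) ✓
Every AcctNo value is associated with a single {City, Rep} value, so AcctNo → {City, Rep} holds.

Yes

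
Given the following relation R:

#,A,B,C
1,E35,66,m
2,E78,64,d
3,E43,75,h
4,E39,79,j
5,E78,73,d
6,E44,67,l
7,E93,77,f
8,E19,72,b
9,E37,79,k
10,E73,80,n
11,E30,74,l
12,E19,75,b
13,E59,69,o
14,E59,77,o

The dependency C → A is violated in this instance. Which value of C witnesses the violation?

C=m: row 1 → A = E35 ✓
C=d: rows 2, 5 → A = E78, E78 ✓
C=h: row 3 → A = E43 ✓
C=j: row 4 → A = E39 ✓
C=l: rows 6, 11 → A takes values {E44, E30} — violation
C=f: row 7 → A = E93 ✓
C=b: rows 8, 12 → A = E19, E19 ✓
C=k: row 9 → A = E37 ✓
C=n: row 10 → A = E73 ✓
C=o: rows 13, 14 → A = E59, E59 ✓
The only C value with inconsistent A is C=l.

l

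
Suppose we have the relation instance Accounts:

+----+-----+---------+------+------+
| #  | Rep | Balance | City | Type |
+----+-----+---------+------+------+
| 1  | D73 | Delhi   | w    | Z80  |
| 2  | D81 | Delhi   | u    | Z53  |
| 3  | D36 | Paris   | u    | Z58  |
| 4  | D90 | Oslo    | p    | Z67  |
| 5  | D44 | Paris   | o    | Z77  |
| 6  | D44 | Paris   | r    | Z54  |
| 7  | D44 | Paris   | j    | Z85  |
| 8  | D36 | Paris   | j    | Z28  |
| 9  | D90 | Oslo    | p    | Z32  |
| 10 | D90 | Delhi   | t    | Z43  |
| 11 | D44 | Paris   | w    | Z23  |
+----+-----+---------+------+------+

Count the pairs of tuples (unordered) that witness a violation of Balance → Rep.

11

Balance=Delhi: violating pairs (1,2), (1,10), (2,10) — 3 pairs.
Balance=Paris: violating pairs (3,5), (3,6), (3,7), (3,11), (5,8), (6,8), (7,8), (8,11) — 8 pairs.
Balance=Oslo: all 2 rows agree on Rep — 0 pairs.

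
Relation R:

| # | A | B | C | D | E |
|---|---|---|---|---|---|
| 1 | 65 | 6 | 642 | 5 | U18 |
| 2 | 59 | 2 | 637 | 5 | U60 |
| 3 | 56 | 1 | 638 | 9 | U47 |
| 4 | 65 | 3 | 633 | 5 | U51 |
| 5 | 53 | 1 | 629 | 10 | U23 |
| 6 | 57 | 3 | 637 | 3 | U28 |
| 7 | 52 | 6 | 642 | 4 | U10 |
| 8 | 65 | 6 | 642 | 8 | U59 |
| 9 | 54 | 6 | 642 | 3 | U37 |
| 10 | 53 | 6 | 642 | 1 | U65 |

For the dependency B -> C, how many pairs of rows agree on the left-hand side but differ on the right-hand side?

2

B=6: all 5 rows agree on C — 0 pairs.
B=1: violating pairs (3,5) — 1 pair.
B=3: violating pairs (4,6) — 1 pair.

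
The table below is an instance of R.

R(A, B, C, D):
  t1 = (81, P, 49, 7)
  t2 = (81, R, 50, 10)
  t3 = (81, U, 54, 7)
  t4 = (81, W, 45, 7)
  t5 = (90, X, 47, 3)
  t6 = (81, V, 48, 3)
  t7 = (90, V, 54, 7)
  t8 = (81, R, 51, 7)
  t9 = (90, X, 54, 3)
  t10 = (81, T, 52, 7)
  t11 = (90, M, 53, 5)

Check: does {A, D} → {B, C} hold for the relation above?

No

(A=81, D=7): rows 1, 3, 4, 8, 10 → {B,C} takes values {(P, 49), (U, 54), (W, 45), (R, 51), (T, 52)} — violation
(A=81, D=10): row 2 → {B,C} = (R, 50) ✓
(A=90, D=3): rows 5, 9 → {B,C} takes values {(X, 47), (X, 54)} — violation
(A=81, D=3): row 6 → {B,C} = (V, 48) ✓
(A=90, D=7): row 7 → {B,C} = (V, 54) ✓
(A=90, D=5): row 11 → {B,C} = (M, 53) ✓
Two rows agree on {A, D} but differ on {B, C}, so {A, D} → {B, C} does not hold.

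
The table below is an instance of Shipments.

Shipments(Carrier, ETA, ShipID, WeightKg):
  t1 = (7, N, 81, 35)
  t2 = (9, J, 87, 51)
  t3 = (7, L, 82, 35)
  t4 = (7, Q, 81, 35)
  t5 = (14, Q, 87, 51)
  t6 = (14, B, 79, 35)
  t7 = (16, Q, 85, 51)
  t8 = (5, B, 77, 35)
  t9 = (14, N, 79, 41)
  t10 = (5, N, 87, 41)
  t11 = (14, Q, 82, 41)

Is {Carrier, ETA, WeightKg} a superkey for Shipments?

All 11 rows have distinct {Carrier, ETA, WeightKg} values, so {Carrier, ETA, WeightKg} → (all attributes) holds and {Carrier, ETA, WeightKg} is a superkey.

Yes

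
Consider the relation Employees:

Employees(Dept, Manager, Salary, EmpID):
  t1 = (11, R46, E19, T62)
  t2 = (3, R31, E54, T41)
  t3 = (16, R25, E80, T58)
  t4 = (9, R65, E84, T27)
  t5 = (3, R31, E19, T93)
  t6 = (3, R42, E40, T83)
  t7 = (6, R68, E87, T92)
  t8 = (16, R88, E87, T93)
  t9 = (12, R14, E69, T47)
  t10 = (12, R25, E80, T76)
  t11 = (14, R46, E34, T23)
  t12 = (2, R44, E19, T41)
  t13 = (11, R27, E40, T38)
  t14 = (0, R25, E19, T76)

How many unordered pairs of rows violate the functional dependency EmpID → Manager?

2

EmpID=T41: violating pairs (2,12) — 1 pair.
EmpID=T93: violating pairs (5,8) — 1 pair.
EmpID=T76: all 2 rows agree on Manager — 0 pairs.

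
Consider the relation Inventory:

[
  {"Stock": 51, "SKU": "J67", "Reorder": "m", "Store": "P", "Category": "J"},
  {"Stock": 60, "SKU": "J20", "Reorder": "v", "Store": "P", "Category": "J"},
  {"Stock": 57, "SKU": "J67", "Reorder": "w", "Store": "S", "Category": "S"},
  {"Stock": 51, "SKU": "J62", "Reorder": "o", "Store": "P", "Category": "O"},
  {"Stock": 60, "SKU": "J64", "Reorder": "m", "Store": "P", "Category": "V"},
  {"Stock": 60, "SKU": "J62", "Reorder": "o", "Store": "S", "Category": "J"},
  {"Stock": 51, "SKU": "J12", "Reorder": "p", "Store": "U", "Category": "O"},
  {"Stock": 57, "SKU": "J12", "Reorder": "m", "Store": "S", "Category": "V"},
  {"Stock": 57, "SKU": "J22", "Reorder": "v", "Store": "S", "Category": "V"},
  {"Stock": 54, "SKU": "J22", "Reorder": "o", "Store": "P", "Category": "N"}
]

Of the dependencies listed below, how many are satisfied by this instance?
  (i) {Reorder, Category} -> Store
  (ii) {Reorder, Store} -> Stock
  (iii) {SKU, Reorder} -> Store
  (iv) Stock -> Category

(i) {Reorder, Category} -> Store: (Reorder=m, Category=V): 2 rows → Store takes values {P, S} — violation — fails.
(ii) {Reorder, Store} -> Stock: (Reorder=m, Store=P): 2 rows → Stock takes values {51, 60} — violation; (Reorder=o, Store=P): 2 rows → Stock takes values {51, 54} — violation — fails.
(iii) {SKU, Reorder} -> Store: (SKU=J62, Reorder=o): 2 rows → Store takes values {P, S} — violation — fails.
(iv) Stock -> Category: Stock=51: 3 rows → Category takes values {J, O} — violation; Stock=60: 3 rows → Category takes values {J, V} — violation; Stock=57: 3 rows → Category takes values {S, V} — violation — fails.
None of the 4 dependencies hold.

0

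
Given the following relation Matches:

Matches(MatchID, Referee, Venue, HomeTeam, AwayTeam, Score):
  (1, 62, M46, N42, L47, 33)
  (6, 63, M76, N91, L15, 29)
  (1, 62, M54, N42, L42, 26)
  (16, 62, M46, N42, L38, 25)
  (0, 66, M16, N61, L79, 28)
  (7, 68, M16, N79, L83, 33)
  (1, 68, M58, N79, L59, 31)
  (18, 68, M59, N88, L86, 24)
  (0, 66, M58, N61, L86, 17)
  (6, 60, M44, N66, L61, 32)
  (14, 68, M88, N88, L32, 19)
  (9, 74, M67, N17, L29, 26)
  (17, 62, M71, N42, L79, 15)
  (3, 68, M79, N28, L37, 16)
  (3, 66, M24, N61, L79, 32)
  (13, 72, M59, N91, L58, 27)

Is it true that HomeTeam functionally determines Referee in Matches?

No

HomeTeam=N42: 4 rows → Referee = 62, 62, 62, 62 ✓
HomeTeam=N91: 2 rows → Referee takes values {63, 72} — violation
HomeTeam=N61: 3 rows → Referee = 66, 66, 66 ✓
HomeTeam=N79: 2 rows → Referee = 68, 68 ✓
HomeTeam=N88: 2 rows → Referee = 68, 68 ✓
HomeTeam=N66: 1 row → Referee = 60 ✓
HomeTeam=N17: 1 row → Referee = 74 ✓
HomeTeam=N28: 1 row → Referee = 68 ✓
Two rows agree on HomeTeam but differ on Referee, so HomeTeam → Referee does not hold.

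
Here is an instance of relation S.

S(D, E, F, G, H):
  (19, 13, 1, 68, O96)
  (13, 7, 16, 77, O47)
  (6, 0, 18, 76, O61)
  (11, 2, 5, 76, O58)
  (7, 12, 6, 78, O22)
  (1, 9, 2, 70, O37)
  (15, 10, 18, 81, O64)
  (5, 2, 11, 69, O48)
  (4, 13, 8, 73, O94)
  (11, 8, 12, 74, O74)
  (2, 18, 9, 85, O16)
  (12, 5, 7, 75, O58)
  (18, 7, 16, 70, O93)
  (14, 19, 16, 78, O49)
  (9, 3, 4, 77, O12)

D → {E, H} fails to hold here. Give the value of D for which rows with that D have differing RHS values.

D=19: 1 row → {E,H} = (13, O96) ✓
D=13: 1 row → {E,H} = (7, O47) ✓
D=6: 1 row → {E,H} = (0, O61) ✓
D=11: 2 rows → {E,H} takes values {(2, O58), (8, O74)} — violation
D=7: 1 row → {E,H} = (12, O22) ✓
D=1: 1 row → {E,H} = (9, O37) ✓
D=15: 1 row → {E,H} = (10, O64) ✓
D=5: 1 row → {E,H} = (2, O48) ✓
D=4: 1 row → {E,H} = (13, O94) ✓
D=2: 1 row → {E,H} = (18, O16) ✓
D=12: 1 row → {E,H} = (5, O58) ✓
D=18: 1 row → {E,H} = (7, O93) ✓
D=14: 1 row → {E,H} = (19, O49) ✓
D=9: 1 row → {E,H} = (3, O12) ✓
The only D value with inconsistent RHS is D=11.

11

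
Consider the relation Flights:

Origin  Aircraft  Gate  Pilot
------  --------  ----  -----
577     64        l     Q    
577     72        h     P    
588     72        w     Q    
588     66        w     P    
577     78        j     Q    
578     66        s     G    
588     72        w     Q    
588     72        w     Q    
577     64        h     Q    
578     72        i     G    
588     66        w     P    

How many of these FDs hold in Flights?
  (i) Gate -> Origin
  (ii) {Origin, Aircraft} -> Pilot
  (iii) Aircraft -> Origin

2

(i) Gate -> Origin: every LHS value maps to a single RHS value — holds.
(ii) {Origin, Aircraft} -> Pilot: every LHS value maps to a single RHS value — holds.
(iii) Aircraft -> Origin: Aircraft=72: 5 rows → Origin takes values {577, 588, 578} — violation; Aircraft=66: 3 rows → Origin takes values {588, 578} — violation — fails.
2 of the 3 dependencies hold.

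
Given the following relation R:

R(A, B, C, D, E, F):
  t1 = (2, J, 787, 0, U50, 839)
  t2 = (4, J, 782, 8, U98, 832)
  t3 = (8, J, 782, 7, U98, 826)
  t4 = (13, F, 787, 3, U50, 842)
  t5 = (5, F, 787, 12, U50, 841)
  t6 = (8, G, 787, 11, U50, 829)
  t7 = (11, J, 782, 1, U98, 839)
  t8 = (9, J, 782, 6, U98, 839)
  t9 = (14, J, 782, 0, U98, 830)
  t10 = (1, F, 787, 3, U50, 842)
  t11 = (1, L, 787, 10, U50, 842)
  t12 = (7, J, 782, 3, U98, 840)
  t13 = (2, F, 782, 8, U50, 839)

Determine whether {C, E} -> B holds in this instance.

No

(C=787, E=U50): rows 1, 4, 5, 6, 10, 11 → B takes values {J, F, G, L} — violation
(C=782, E=U98): rows 2, 3, 7, 8, 9, 12 → B = J, J, J, J, J, J ✓
(C=782, E=U50): row 13 → B = F ✓
Two rows agree on {C, E} but differ on B, so {C, E} -> B does not hold.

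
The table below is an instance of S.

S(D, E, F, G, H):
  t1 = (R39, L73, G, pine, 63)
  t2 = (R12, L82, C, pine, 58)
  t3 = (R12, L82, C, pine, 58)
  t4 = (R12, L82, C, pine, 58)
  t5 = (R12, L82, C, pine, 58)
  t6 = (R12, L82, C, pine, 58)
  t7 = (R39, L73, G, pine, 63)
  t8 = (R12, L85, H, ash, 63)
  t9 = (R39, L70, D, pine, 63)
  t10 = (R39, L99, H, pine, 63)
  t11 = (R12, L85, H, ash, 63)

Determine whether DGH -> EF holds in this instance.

(D=R39, G=pine, H=63): rows 1, 7, 9, 10 → {E,F} takes values {(L73, G), (L70, D), (L99, H)} — violation
(D=R12, G=pine, H=58): rows 2, 3, 4, 5, 6 → {E,F} = (L82, C), (L82, C), (L82, C), (L82, C), (L82, C) ✓
(D=R12, G=ash, H=63): rows 8, 11 → {E,F} = (L85, H), (L85, H) ✓
Two rows agree on DGH but differ on EF, so DGH -> EF does not hold.

No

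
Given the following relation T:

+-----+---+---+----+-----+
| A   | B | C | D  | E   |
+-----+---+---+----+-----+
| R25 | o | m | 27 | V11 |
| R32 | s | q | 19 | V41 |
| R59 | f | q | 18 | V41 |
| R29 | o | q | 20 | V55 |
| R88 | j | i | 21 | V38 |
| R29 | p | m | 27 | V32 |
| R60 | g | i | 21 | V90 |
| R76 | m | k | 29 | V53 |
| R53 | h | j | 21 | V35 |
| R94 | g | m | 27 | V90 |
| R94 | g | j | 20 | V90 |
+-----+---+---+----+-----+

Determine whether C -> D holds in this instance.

No

C=m: 3 rows → D = 27, 27, 27 ✓
C=q: 3 rows → D takes values {19, 18, 20} — violation
C=i: 2 rows → D = 21, 21 ✓
C=k: 1 row → D = 29 ✓
C=j: 2 rows → D takes values {21, 20} — violation
Two rows agree on C but differ on D, so C -> D does not hold.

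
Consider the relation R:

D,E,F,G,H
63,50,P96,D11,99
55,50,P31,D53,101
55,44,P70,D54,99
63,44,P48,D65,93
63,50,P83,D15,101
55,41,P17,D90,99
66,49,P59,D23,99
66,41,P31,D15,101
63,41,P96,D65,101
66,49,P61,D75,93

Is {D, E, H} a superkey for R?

Yes

All 10 rows have distinct {D, E, H} values, so {D, E, H} → (all attributes) holds and {D, E, H} is a superkey.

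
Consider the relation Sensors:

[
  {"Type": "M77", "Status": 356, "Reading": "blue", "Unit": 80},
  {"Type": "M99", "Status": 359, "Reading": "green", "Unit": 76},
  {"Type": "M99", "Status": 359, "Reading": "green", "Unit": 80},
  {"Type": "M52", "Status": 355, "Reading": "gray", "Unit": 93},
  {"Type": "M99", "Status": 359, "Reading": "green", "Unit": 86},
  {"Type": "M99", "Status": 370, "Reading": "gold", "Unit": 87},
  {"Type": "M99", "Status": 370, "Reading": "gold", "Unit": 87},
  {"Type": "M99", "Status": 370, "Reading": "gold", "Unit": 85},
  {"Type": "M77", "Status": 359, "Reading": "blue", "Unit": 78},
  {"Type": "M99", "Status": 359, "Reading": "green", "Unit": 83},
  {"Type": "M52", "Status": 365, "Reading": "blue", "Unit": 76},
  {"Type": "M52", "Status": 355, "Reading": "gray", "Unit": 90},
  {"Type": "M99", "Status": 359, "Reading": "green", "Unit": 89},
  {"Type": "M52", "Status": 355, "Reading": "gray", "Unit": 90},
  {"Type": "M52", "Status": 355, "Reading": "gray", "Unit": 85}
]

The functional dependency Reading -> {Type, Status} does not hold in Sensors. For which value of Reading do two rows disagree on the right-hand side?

blue

Reading=blue: 3 rows → {Type,Status} takes values {(M77, 356), (M77, 359), (M52, 365)} — violation
Reading=green: 5 rows → {Type,Status} = (M99, 359), (M99, 359), (M99, 359), (M99, 359), (M99, 359) ✓
Reading=gray: 4 rows → {Type,Status} = (M52, 355), (M52, 355), (M52, 355), (M52, 355) ✓
Reading=gold: 3 rows → {Type,Status} = (M99, 370), (M99, 370), (M99, 370) ✓
The only Reading value with inconsistent RHS is Reading=blue.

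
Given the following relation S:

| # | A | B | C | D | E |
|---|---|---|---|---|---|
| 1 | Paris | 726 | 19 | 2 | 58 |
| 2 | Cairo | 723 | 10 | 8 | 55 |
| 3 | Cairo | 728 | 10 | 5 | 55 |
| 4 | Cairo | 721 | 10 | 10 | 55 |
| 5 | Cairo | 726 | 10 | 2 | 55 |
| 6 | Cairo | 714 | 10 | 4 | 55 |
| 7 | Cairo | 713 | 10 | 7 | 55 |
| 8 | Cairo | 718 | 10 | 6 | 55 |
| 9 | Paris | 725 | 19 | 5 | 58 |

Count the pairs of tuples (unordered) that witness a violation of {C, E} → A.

(C=19, E=58): all 2 rows agree on A — 0 pairs.
(C=10, E=55): all 7 rows agree on A — 0 pairs.

0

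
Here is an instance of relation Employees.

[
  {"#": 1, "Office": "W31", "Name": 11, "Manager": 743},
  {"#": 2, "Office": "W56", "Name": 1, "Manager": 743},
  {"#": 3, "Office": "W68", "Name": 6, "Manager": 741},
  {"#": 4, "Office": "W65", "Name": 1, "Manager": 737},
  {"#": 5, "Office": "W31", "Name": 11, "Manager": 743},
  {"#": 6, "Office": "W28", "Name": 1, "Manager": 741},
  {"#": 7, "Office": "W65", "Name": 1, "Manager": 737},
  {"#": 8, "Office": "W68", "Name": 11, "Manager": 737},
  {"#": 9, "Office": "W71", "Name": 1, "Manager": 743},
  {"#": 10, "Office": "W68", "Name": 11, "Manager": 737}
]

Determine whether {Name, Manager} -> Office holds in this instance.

(Name=11, Manager=743): rows 1, 5 → Office = W31, W31 ✓
(Name=1, Manager=743): rows 2, 9 → Office takes values {W56, W71} — violation
(Name=6, Manager=741): row 3 → Office = W68 ✓
(Name=1, Manager=737): rows 4, 7 → Office = W65, W65 ✓
(Name=1, Manager=741): row 6 → Office = W28 ✓
(Name=11, Manager=737): rows 8, 10 → Office = W68, W68 ✓
Two rows agree on {Name, Manager} but differ on Office, so {Name, Manager} -> Office does not hold.

No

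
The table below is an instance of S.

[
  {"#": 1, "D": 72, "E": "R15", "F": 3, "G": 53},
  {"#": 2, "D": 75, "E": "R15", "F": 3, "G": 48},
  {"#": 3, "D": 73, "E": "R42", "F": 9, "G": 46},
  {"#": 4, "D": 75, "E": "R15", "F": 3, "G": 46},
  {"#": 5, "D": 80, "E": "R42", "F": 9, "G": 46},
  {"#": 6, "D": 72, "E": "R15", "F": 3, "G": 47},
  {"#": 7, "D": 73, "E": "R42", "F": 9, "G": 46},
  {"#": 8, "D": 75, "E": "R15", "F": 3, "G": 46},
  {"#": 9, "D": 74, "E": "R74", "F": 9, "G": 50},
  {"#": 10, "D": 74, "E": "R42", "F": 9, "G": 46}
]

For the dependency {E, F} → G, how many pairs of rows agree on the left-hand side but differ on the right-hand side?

(E=R15, F=3): violating pairs (1,2), (1,4), (1,6), (1,8), (2,4), (2,6), (2,8), (4,6), (6,8) — 9 pairs.
(E=R42, F=9): all 4 rows agree on G — 0 pairs.

9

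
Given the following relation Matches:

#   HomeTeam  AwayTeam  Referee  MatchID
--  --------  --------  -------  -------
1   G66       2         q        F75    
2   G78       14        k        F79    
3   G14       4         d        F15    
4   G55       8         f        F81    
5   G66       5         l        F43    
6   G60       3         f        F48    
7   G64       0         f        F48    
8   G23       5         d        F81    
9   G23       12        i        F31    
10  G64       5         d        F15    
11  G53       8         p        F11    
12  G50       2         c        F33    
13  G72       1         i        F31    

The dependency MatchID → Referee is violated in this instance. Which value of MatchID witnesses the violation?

MatchID=F75: row 1 → Referee = q ✓
MatchID=F79: row 2 → Referee = k ✓
MatchID=F15: rows 3, 10 → Referee = d, d ✓
MatchID=F81: rows 4, 8 → Referee takes values {f, d} — violation
MatchID=F43: row 5 → Referee = l ✓
MatchID=F48: rows 6, 7 → Referee = f, f ✓
MatchID=F31: rows 9, 13 → Referee = i, i ✓
MatchID=F11: row 11 → Referee = p ✓
MatchID=F33: row 12 → Referee = c ✓
The only MatchID value with inconsistent Referee is MatchID=F81.

F81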